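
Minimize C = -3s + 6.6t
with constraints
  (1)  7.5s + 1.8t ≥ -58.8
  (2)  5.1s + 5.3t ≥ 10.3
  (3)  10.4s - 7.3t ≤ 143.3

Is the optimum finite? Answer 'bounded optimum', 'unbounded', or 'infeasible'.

Feasible corners and C = -3s + 6.6t:
  (-11006/1019, 12571/1019) → C = 579933/5095
  (83468/9235, -62371/9235) → C = -3310263/46175
The feasible region has finitely many vertices and no improving ray; the minimum is -3310263/46175 at (83468/9235, -62371/9235).

bounded optimum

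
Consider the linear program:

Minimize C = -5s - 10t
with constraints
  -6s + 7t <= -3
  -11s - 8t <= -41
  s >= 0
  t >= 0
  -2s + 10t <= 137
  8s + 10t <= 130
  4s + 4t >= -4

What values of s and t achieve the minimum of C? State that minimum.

Vertices and C = -5s - 10t:
  (311/125, 213/125) → C = -737/25
  (235/29, 189/29) → C = -3065/29
  (41/11, 0) → C = -205/11
  (65/4, 0) → C = -325/4

The binding constraints are -6s + 7t = -3 and 8s + 10t = 130.
Solving simultaneously gives s = 235/29, t = 189/29.

s = 235/29, t = 189/29, minimum C = -3065/29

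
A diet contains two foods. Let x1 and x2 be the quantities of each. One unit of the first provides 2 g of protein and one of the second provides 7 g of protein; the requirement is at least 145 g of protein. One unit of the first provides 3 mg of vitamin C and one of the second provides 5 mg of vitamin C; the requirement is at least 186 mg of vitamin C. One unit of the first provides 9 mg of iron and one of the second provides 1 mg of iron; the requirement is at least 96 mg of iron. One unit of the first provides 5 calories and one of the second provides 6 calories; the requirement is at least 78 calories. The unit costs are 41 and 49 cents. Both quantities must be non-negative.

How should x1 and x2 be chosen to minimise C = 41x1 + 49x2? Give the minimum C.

Corner points and C = 41x1 + 49x2:
  (0, 96) → C = 4704
  (145/2, 0) → C = 5945/2
  (577/11, 63/11) → C = 26744/11
  (7, 33) → C = 1904
The feasible region is unbounded (it extends along (0, 1), (1, 0)), but C strictly increases along every unbounded feasible direction, so there is no improving ray and the minimum is attained at a vertex.

The optimum lies where 3x1 + 5x2 = 186 and 9x1 + x2 = 96.
Solving simultaneously gives x1 = 7, x2 = 33.

x1 = 7, x2 = 33, minimum C = 1904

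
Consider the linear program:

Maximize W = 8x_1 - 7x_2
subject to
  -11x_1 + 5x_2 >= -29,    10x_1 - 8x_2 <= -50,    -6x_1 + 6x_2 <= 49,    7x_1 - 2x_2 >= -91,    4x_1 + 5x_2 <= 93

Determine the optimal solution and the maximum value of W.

x_1 = -157/9, x_2 = -140/9, maximum W = -92/3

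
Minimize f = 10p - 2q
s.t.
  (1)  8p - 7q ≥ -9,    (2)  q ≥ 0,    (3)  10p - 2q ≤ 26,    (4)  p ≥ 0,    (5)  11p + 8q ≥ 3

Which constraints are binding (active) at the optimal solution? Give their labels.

(1) and (4)

Extreme points and f = 10p - 2q:
  (100/27, 149/27) → f = 26
  (0, 9/7) → f = -18/7
  (13/5, 0) → f = 26
  (3/11, 0) → f = 30/11
  (0, 3/8) → f = -3/4

The minimum is at (0, 9/7). Substituting into each constraint, equality holds for (1) and (4); the remaining constraints have slack.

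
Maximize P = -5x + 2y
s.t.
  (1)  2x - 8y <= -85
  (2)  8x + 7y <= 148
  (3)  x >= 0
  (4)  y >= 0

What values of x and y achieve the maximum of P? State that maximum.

Extreme points and P = -5x + 2y:
  (589/78, 488/39) → P = -331/26
  (0, 85/8) → P = 85/4
  (0, 148/7) → P = 296/7

The binding constraints are 8x + 7y = 148 and x = 0.
Solving simultaneously gives x = 0, y = 148/7.

x = 0, y = 148/7, maximum P = 296/7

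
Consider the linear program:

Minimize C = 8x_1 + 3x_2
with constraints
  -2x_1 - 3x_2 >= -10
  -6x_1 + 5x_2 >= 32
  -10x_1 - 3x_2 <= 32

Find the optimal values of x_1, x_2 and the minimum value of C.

x_1 = -64/17, x_2 = 32/17, minimum C = -416/17

Corner points and C = 8x_1 + 3x_2:
  (-23/14, 31/7) → C = 1/7
  (-21/4, 41/6) → C = -43/2
  (-64/17, 32/17) → C = -416/17

The binding constraints are -6x_1 + 5x_2 = 32 and -10x_1 - 3x_2 = 32.
Solving simultaneously gives x_1 = -64/17, x_2 = 32/17.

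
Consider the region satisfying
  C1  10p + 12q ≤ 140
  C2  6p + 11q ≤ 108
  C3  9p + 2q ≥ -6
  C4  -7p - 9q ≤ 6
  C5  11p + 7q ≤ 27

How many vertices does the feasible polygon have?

Intersecting each pair of boundary lines and keeping only the points that satisfy every inequality leaves:
  (-42/67, -12/67)
  (-96/41, 309/41)
  (57/10, -51/10)

3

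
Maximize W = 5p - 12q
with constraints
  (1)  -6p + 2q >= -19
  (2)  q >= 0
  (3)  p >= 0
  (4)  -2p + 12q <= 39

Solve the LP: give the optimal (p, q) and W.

p = 19/6, q = 0, maximum W = 95/6

Extreme points and W = 5p - 12q:
  (19/6, 0) → W = 95/6
  (9/2, 4) → W = -51/2
  (0, 0) → W = 0
  (0, 13/4) → W = -39

The binding constraints are -6p + 2q = -19 and q = 0.
Solving simultaneously gives p = 19/6, q = 0.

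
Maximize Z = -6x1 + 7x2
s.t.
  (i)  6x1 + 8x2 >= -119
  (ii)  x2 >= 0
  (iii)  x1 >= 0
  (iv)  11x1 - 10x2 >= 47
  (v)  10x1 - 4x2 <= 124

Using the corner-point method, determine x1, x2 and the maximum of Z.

x1 = 263/14, x2 = 447/28, maximum Z = -27/28

Extreme points and Z = -6x1 + 7x2:
  (47/11, 0) → Z = -282/11
  (62/5, 0) → Z = -372/5
  (263/14, 447/28) → Z = -27/28

The optimum lies where 11x1 - 10x2 = 47 and 10x1 - 4x2 = 124.
Solving simultaneously gives x1 = 263/14, x2 = 447/28.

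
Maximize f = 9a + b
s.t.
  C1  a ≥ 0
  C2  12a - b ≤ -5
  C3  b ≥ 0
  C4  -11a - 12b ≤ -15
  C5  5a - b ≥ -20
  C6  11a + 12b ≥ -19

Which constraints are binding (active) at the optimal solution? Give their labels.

Corner points and f = 9a + b:
  (0, 5) → f = 5
  (0, 20) → f = 20
  (15/7, 215/7) → f = 50

The maximum is at (15/7, 215/7). Substituting into each constraint, equality holds for C2 and C5; the remaining constraints have slack.

C2 and C5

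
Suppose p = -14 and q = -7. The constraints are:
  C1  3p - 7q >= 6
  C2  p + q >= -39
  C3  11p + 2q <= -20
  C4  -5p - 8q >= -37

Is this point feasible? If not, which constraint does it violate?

C1: 7 ≥ 6 ✓
C2: -21 ≥ -39 ✓
C3: -168 ≤ -20 ✓
C4: 126 ≥ -37 ✓

feasible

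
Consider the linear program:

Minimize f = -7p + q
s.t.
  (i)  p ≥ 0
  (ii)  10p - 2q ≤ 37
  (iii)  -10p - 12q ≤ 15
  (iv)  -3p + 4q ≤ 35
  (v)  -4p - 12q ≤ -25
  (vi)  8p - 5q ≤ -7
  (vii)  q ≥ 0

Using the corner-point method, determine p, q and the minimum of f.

Corner points and f = -7p + q:
  (0, 35/4) → f = 35/4
  (0, 25/12) → f = 25/12
  (109/17, 461/34) → f = -1065/34
  (199/34, 183/17) → f = -1027/34
  (41/116, 57/29) → f = -59/116

The optimum lies where 10p - 2q = 37 and -3p + 4q = 35.
Solving simultaneously gives p = 109/17, q = 461/34.

p = 109/17, q = 461/34, minimum f = -1065/34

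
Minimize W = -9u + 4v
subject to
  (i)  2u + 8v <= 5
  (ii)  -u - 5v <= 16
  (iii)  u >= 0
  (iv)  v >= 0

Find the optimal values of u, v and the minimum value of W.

Vertices and W = -9u + 4v:
  (0, 5/8) → W = 5/2
  (5/2, 0) → W = -45/2
  (0, 0) → W = 0

The binding constraints are 2u + 8v = 5 and v = 0.
Solving simultaneously gives u = 5/2, v = 0.

u = 5/2, v = 0, minimum W = -45/2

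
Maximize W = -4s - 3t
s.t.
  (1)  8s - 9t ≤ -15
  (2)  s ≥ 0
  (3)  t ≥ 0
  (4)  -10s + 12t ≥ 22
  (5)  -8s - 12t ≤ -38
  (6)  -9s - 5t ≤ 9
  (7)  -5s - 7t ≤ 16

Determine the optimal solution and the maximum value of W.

s = 0, t = 19/6, maximum W = -19/2

Extreme points and W = -4s - 3t:
  (3, 13/3) → W = -25
  (0, 19/6) → W = -19/2
  (8/9, 139/54) → W = -203/18
The feasible region is unbounded (it extends along (0, 1), (9, 8)), but W strictly decreases along every unbounded feasible direction, so there is no improving ray and the maximum is attained at a vertex.

At the optimal vertex, s = 0 and -8s - 12t = -38.
Solving simultaneously gives s = 0, t = 19/6.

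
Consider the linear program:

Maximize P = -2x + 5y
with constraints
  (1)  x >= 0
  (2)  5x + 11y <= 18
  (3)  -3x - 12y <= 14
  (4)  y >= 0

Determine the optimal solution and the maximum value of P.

Vertices and P = -2x + 5y:
  (0, 18/11) → P = 90/11
  (0, 0) → P = 0
  (18/5, 0) → P = -36/5

x = 0, y = 18/11, maximum P = 90/11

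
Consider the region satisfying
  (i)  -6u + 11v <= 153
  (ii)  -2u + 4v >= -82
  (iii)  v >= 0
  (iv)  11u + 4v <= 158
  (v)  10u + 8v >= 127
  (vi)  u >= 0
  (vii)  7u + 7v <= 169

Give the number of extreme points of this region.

Pairwise boundary intersections that survive every other constraint:
  (173/158, 1146/79)
  (788/119, 2085/119)
  (158/11, 0)
  (127/10, 0)
  (430/49, 753/49)

5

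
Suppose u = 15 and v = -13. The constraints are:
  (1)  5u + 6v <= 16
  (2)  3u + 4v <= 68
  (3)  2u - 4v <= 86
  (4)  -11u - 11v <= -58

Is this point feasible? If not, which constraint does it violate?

Constraint (4): -11u - 11v = -22, which is not ≤ -58. All other constraints are satisfied.

not feasible — violates (4)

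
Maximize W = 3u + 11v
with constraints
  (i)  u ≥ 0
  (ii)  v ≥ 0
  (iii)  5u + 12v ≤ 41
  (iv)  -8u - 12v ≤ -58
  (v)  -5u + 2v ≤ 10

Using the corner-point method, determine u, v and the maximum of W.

u = 17/3, v = 19/18, maximum W = 515/18

Vertices and W = 3u + 11v:
  (41/5, 0) → W = 123/5
  (29/4, 0) → W = 87/4
  (17/3, 19/18) → W = 515/18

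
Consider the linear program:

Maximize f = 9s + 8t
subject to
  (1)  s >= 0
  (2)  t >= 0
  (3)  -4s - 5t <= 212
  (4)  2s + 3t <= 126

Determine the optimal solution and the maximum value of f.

s = 63, t = 0, maximum f = 567

Extreme points and f = 9s + 8t:
  (0, 0) → f = 0
  (0, 42) → f = 336
  (63, 0) → f = 567

At the optimal vertex, t = 0 and 2s + 3t = 126.
Solving simultaneously gives s = 63, t = 0.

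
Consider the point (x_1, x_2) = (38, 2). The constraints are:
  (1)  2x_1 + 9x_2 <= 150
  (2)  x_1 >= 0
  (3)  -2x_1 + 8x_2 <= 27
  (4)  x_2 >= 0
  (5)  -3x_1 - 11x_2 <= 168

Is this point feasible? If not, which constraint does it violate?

feasible

(1): 94 ≤ 150 ✓
(2): 38 ≥ 0 ✓
(3): -60 ≤ 27 ✓
(4): 2 ≥ 0 ✓
(5): -136 ≤ 168 ✓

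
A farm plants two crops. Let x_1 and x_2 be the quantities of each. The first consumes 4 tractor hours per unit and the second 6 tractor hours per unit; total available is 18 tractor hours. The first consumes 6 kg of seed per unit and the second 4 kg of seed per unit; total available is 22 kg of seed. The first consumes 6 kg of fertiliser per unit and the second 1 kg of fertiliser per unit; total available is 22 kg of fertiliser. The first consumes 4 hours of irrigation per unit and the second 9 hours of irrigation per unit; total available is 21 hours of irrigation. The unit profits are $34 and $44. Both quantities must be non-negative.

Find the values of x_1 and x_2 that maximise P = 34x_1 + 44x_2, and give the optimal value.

x_1 = 3, x_2 = 1, maximum P = 146

Extreme points and P = 34x_1 + 44x_2:
  (0, 0) → P = 0
  (0, 7/3) → P = 308/3
  (11/3, 0) → P = 374/3
  (3, 1) → P = 146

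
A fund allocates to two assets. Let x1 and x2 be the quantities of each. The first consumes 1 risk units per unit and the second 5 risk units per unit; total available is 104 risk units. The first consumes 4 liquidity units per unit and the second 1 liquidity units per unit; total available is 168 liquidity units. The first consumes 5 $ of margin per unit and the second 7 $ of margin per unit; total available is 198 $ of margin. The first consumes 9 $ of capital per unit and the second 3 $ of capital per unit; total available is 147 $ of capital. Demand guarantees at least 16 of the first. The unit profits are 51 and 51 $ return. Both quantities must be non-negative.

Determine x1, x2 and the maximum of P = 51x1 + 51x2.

x1 = 16, x2 = 1, maximum P = 867

Corner points and P = 51x1 + 51x2:
  (49/3, 0) → P = 833
  (16, 0) → P = 816
  (16, 1) → P = 867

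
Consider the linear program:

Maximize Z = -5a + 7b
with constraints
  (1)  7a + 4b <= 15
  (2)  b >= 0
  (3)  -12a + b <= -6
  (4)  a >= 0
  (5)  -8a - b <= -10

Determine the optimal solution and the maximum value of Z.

Extreme points and Z = -5a + 7b:
  (15/7, 0) → Z = -75/7
  (1, 2) → Z = 9
  (5/4, 0) → Z = -25/4

a = 1, b = 2, maximum Z = 9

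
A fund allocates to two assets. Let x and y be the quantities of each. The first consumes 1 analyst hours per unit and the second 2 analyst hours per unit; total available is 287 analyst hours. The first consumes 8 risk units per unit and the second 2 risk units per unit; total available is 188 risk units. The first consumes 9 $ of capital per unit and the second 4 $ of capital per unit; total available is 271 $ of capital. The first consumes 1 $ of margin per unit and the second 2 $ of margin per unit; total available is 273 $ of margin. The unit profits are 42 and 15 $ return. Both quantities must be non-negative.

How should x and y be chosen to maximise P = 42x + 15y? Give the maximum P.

x = 15, y = 34, maximum P = 1140

Feasible corners and P = 42x + 15y:
  (0, 0) → P = 0
  (0, 271/4) → P = 4065/4
  (47/2, 0) → P = 987
  (15, 34) → P = 1140

At the optimal vertex, 8x + 2y = 188 and 9x + 4y = 271.
Solving simultaneously gives x = 15, y = 34.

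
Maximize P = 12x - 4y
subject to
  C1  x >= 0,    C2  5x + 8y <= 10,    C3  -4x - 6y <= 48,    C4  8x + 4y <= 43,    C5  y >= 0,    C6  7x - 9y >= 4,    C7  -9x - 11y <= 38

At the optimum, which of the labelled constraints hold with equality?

C2 and C5

Feasible corners and P = 12x - 4y:
  (2, 0) → P = 24
  (122/101, 50/101) → P = 1264/101
  (4/7, 0) → P = 48/7

The maximum is at (2, 0). Substituting into each constraint, equality holds for C2 and C5; the remaining constraints have slack.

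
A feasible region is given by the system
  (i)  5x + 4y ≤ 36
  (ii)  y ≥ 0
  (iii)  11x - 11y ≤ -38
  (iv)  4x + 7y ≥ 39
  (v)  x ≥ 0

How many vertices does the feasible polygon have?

The feasible vertices (each the meet of two boundaries and inside every other half-plane) are:
  (244/99, 586/99)
  (0, 9)
  (163/121, 581/121)
  (0, 39/7)

4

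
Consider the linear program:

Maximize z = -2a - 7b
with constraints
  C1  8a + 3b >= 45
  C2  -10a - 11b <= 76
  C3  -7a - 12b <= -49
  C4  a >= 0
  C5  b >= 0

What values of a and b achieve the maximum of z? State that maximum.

a = 7, b = 0, maximum z = -14

The feasible region is unbounded (it extends along (0, 1), (1, 0)), but z strictly decreases along every unbounded feasible direction, so there is no improving ray and the maximum is attained at a vertex.

At the optimal vertex, -7a - 12b = -49 and b = 0.
Solving simultaneously gives a = 7, b = 0.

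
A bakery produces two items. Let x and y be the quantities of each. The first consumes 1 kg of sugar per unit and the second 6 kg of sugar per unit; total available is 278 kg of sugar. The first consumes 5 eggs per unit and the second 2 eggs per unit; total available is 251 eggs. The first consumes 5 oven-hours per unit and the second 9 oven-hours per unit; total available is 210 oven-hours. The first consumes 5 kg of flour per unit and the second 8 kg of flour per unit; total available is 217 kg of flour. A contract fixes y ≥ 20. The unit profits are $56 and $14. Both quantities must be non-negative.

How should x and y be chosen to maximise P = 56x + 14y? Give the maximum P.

Feasible corners and P = 56x + 14y:
  (0, 70/3) → P = 980/3
  (0, 20) → P = 280
  (6, 20) → P = 616

The optimum lies where 5x + 9y = 210 and y = 20.
Solving simultaneously gives x = 6, y = 20.

x = 6, y = 20, maximum P = 616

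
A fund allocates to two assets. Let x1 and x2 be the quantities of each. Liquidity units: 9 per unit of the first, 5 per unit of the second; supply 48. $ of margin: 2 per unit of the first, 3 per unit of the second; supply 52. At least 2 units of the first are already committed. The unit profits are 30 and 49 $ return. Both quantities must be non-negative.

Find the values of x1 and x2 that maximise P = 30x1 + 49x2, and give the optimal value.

Extreme points and P = 30x1 + 49x2:
  (16/3, 0) → P = 160
  (2, 0) → P = 60
  (2, 6) → P = 354

x1 = 2, x2 = 6, maximum P = 354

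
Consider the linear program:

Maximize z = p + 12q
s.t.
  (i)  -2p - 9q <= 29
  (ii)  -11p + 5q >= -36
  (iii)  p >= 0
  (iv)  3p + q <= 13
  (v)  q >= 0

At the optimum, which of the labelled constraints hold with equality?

(iii) and (iv)

Feasible corners and z = p + 12q:
  (101/26, 35/26) → z = 521/26
  (36/11, 0) → z = 36/11
  (0, 13) → z = 156
  (0, 0) → z = 0

The maximum is at (0, 13). Substituting into each constraint, equality holds for (iii) and (iv); the remaining constraints have slack.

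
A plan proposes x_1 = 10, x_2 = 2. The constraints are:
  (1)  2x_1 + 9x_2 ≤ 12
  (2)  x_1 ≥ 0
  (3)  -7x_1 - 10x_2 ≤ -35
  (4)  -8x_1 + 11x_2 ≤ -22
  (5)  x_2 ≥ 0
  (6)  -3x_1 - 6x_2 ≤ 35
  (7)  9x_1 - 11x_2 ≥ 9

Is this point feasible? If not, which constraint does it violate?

not feasible — violates (1)

Constraint (1): 2x_1 + 9x_2 = 38, which is not ≤ 12. All other constraints are satisfied.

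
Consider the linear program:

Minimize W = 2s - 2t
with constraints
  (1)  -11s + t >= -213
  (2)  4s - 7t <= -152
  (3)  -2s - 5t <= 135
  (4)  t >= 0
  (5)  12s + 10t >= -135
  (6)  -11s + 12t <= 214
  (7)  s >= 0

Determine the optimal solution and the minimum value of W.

Vertices and W = 2s - 2t:
  (1643/73, 2524/73) → W = -1762/73
  (2770/121, 427/11) → W = -3854/121
  (326/29, 816/29) → W = -980/29

s = 326/29, t = 816/29, minimum W = -980/29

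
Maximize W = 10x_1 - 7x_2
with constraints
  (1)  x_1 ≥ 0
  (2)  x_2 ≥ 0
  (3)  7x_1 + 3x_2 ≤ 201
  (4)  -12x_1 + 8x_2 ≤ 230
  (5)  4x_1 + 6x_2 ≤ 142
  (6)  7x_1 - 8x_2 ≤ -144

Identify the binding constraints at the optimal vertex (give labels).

(5) and (6)

Feasible corners and W = 10x_1 - 7x_2:
  (0, 71/3) → W = -497/3
  (0, 18) → W = -126
  (136/37, 785/37) → W = -4135/37

The maximum is at (136/37, 785/37). Substituting into each constraint, equality holds for (5) and (6); the remaining constraints have slack.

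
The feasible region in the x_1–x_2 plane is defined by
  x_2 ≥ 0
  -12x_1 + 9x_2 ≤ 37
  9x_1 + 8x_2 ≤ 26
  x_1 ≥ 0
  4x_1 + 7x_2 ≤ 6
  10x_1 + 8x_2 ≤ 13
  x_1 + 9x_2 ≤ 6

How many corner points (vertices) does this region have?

5

Intersecting each pair of boundary lines and keeping only the points that satisfy every inequality leaves:
  (0, 0)
  (13/10, 0)
  (0, 2/3)
  (43/38, 4/19)
  (12/29, 18/29)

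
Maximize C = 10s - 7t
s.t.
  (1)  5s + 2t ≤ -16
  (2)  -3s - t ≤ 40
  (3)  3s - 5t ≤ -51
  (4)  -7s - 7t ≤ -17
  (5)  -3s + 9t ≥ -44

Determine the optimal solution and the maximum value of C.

s = -146/21, t = 197/21, maximum C = -2839/21

Feasible corners and C = 10s - 7t:
  (-64, 152) → C = -1704
  (-146/21, 197/21) → C = -2839/21
  (-297/14, 331/14) → C = -5287/14

At the optimal vertex, 5s + 2t = -16 and -7s - 7t = -17.
Solving simultaneously gives s = -146/21, t = 197/21.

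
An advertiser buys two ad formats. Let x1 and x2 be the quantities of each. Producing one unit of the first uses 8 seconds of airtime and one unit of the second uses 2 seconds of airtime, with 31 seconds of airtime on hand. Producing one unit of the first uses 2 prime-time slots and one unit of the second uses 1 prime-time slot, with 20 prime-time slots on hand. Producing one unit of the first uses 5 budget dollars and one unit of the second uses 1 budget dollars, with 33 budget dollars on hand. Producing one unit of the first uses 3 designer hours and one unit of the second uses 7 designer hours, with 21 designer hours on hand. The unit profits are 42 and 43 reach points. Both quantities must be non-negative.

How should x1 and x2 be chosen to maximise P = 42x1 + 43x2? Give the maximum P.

x1 = 7/2, x2 = 3/2, maximum P = 423/2

Vertices and P = 42x1 + 43x2:
  (0, 0) → P = 0
  (0, 3) → P = 129
  (31/8, 0) → P = 651/4
  (7/2, 3/2) → P = 423/2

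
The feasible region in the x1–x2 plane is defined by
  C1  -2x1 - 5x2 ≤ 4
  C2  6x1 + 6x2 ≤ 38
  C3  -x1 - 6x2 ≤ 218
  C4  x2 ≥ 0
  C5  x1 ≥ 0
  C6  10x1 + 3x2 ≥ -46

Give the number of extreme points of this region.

3

Intersecting each pair of boundary lines and keeping only the points that satisfy every inequality leaves:
  (19/3, 0)
  (0, 19/3)
  (0, 0)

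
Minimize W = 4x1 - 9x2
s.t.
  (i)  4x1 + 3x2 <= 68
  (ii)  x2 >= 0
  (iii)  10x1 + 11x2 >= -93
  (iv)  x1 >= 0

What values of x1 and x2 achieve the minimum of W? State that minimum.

x1 = 0, x2 = 68/3, minimum W = -204

Feasible corners and W = 4x1 - 9x2:
  (17, 0) → W = 68
  (0, 68/3) → W = -204
  (0, 0) → W = 0

The binding constraints are 4x1 + 3x2 = 68 and x1 = 0.
Solving simultaneously gives x1 = 0, x2 = 68/3.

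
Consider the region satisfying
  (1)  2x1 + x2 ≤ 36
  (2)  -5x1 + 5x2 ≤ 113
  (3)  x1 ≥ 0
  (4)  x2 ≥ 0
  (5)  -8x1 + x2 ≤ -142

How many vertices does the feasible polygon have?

3

Pairwise boundary intersections that survive every other constraint:
  (18, 0)
  (89/5, 2/5)
  (71/4, 0)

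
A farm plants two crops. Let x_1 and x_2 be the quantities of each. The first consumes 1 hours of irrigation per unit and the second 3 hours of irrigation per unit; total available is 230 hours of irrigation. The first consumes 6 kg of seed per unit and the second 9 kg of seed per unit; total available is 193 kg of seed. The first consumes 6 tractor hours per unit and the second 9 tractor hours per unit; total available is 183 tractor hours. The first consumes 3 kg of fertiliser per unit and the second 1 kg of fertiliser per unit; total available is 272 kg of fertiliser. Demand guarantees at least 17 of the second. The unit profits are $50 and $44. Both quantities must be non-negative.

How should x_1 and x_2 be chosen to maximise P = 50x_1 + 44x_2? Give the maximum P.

Feasible corners and P = 50x_1 + 44x_2:
  (0, 61/3) → P = 2684/3
  (0, 17) → P = 748
  (5, 17) → P = 998

The binding constraints are 6x_1 + 9x_2 = 183 and x_2 = 17.
Solving simultaneously gives x_1 = 5, x_2 = 17.

x_1 = 5, x_2 = 17, maximum P = 998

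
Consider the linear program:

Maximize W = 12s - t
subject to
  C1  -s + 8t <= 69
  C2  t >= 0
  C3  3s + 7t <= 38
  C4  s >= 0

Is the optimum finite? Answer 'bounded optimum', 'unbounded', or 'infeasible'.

Corner points and W = 12s - t:
  (38/3, 0) → W = 152
  (0, 0) → W = 0
  (0, 38/7) → W = -38/7
The feasible region has finitely many vertices and no improving ray; the maximum is 152 at (38/3, 0).

bounded optimum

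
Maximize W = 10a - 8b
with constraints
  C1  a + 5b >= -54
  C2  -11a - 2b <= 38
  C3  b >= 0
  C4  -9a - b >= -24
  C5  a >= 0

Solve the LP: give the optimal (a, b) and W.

a = 8/3, b = 0, maximum W = 80/3

The optimum lies where b = 0 and -9a - b = -24.
Solving simultaneously gives a = 8/3, b = 0.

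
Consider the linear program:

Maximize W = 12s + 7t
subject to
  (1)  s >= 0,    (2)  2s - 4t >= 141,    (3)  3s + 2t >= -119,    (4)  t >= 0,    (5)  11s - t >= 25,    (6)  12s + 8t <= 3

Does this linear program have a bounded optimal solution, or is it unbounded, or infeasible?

infeasible

The boundaries s = 0 and 2s - 4t = 141 meet at (0, -141/4), but that point violates t ≥ 0. Every candidate vertex is excluded by some other constraint, so the feasible region is empty.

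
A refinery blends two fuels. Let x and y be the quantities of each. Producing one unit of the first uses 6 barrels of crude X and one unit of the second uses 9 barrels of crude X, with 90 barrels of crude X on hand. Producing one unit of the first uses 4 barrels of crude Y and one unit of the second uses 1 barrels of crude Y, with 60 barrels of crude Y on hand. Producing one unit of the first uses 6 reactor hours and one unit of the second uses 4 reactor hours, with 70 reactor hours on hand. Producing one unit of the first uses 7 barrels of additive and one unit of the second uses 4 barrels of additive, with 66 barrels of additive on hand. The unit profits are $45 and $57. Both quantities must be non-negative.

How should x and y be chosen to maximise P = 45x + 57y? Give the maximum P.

Extreme points and P = 45x + 57y:
  (0, 0) → P = 0
  (0, 10) → P = 570
  (66/7, 0) → P = 2970/7
  (6, 6) → P = 612

The binding constraints are 6x + 9y = 90 and 7x + 4y = 66.
Solving simultaneously gives x = 6, y = 6.

x = 6, y = 6, maximum P = 612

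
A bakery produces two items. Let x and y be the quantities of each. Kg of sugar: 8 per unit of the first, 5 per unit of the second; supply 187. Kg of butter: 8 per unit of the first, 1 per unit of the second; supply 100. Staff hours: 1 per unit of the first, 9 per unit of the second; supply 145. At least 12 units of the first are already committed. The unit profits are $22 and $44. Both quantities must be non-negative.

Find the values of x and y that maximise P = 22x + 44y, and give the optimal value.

x = 12, y = 4, maximum P = 440

Extreme points and P = 22x + 44y:
  (25/2, 0) → P = 275
  (12, 0) → P = 264
  (12, 4) → P = 440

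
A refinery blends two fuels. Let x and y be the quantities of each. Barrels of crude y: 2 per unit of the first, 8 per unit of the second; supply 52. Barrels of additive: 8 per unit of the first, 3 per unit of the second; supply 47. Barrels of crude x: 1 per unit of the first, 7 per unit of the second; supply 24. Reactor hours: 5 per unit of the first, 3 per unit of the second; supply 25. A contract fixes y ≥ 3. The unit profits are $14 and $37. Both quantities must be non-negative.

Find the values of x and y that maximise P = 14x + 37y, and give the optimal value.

x = 3, y = 3, maximum P = 153

The optimum lies where x + 7y = 24 and y = 3.
Solving simultaneously gives x = 3, y = 3.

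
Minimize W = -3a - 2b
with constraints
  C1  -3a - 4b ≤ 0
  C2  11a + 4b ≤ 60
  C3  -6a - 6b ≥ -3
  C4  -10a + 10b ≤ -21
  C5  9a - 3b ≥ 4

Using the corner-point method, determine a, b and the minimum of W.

a = 2, b = -3/2, minimum W = -3

Feasible corners and W = -3a - 2b:
  (2, -3/2) → W = -3
  (6/5, -9/10) → W = -9/5
  (13/10, -4/5) → W = -23/10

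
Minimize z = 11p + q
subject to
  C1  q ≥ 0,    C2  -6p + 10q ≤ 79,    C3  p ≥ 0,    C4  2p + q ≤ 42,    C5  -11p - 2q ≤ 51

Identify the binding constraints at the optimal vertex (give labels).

Extreme points and z = 11p + q:
  (0, 0) → z = 0
  (21, 0) → z = 231
  (0, 79/10) → z = 79/10
  (341/26, 205/13) → z = 4161/26

The minimum is at (0, 0). Substituting into each constraint, equality holds for C1 and C3; the remaining constraints have slack.

C1 and C3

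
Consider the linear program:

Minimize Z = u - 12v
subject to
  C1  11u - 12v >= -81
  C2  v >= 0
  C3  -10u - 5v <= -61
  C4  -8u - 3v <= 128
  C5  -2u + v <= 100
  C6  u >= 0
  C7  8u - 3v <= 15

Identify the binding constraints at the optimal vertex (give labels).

Vertices and Z = u - 12v:
  (327/175, 1481/175) → Z = -3489/35
  (47/7, 271/21) → Z = -1037/7
  (129/35, 169/35) → Z = -1899/35

The minimum is at (47/7, 271/21). Substituting into each constraint, equality holds for C1 and C7; the remaining constraints have slack.

C1 and C7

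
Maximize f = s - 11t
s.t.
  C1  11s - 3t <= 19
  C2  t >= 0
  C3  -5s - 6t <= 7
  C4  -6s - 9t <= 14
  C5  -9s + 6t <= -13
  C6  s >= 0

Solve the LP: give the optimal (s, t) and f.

Vertices and f = s - 11t:
  (19/11, 0) → f = 19/11
  (25/13, 28/39) → f = -233/39
  (13/9, 0) → f = 13/9

s = 19/11, t = 0, maximum f = 19/11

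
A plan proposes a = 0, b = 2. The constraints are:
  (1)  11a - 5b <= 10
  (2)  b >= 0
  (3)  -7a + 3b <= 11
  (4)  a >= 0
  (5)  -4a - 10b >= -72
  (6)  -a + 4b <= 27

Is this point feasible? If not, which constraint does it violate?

feasible

(1): -10 ≤ 10 ✓
(2): 2 ≥ 0 ✓
(3): 6 ≤ 11 ✓
(4): 0 ≥ 0 ✓
(5): -20 ≥ -72 ✓
(6): 8 ≤ 27 ✓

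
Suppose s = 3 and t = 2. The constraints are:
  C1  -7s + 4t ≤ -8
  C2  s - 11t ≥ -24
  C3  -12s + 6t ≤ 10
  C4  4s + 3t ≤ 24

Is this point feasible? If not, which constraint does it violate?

feasible

C1: -13 ≤ -8 ✓
C2: -19 ≥ -24 ✓
C3: -24 ≤ 10 ✓
C4: 18 ≤ 24 ✓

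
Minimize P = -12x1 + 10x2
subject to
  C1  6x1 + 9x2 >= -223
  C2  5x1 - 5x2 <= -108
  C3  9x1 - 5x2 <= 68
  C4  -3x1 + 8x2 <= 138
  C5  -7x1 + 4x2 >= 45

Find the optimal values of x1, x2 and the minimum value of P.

Corner points and P = -12x1 + 10x2:
  (-2087/75, -467/75) → P = 20374/75
  (-3026/75, 53/25) → P = 12634/25
  (-174/25, 366/25) → P = 5748/25

The optimum lies where 5x1 - 5x2 = -108 and -3x1 + 8x2 = 138.
Solving simultaneously gives x1 = -174/25, x2 = 366/25.

x1 = -174/25, x2 = 366/25, minimum P = 5748/25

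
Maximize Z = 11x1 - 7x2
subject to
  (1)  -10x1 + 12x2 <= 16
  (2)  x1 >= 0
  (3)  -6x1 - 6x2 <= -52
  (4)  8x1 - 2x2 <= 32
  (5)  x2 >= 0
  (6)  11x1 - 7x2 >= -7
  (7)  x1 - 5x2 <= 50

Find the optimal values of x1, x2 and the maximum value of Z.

Vertices and Z = 11x1 - 7x2:
  (4, 14/3) → Z = 34/3
  (104/19, 112/19) → Z = 360/19
  (74/15, 56/15) → Z = 422/15

The optimum lies where -6x1 - 6x2 = -52 and 8x1 - 2x2 = 32.
Solving simultaneously gives x1 = 74/15, x2 = 56/15.

x1 = 74/15, x2 = 56/15, maximum Z = 422/15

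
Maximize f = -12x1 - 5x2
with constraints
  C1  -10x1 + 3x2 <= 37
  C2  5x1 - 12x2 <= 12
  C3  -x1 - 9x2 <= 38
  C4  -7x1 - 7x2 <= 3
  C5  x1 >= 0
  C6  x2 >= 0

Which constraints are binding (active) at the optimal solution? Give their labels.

Extreme points and f = -12x1 - 5x2:
  (0, 37/3) → f = -185/3
  (12/5, 0) → f = -144/5
  (0, 0) → f = 0
The feasible region is unbounded (it extends along (3, 10), (12, 5)), but f strictly decreases along every unbounded feasible direction, so there is no improving ray and the maximum is attained at a vertex.

The maximum is at (0, 0). Substituting into each constraint, equality holds for C5 and C6; the remaining constraints have slack.

C5 and C6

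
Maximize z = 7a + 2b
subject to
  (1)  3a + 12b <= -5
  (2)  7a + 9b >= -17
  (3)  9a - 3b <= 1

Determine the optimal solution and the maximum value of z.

Vertices and z = 7a + 2b:
  (-53/19, 16/57) → z = -1081/57
  (-1/39, -16/39) → z = -1
  (-7/17, -80/51) → z = -307/51

The optimum lies where 3a + 12b = -5 and 9a - 3b = 1.
Solving simultaneously gives a = -1/39, b = -16/39.

a = -1/39, b = -16/39, maximum z = -1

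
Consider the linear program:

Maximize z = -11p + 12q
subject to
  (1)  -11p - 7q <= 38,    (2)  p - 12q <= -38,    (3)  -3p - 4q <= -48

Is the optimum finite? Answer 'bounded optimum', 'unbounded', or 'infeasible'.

From the feasible point (-488/23, 642/23), moving in the direction (-7, 11) keeps every constraint satisfied while z increases without bound.

unbounded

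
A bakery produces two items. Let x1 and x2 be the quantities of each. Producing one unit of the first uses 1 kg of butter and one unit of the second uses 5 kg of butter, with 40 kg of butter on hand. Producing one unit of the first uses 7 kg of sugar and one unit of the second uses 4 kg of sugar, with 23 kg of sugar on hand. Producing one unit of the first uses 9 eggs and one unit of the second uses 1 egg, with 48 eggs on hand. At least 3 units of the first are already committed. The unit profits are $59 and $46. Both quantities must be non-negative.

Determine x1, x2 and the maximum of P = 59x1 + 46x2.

Extreme points and P = 59x1 + 46x2:
  (23/7, 0) → P = 1357/7
  (3, 0) → P = 177
  (3, 1/2) → P = 200

The optimum lies where 7x1 + 4x2 = 23 and x1 = 3.
Solving simultaneously gives x1 = 3, x2 = 1/2.

x1 = 3, x2 = 1/2, maximum P = 200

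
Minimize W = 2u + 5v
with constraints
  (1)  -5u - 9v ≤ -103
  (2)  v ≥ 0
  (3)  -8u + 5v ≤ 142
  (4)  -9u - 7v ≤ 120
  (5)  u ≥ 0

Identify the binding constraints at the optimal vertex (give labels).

(1) and (2)

Feasible corners and W = 2u + 5v:
  (103/5, 0) → W = 206/5
  (0, 103/9) → W = 515/9
  (0, 142/5) → W = 142
The feasible region is unbounded (it extends along (5, 8), (1, 0)), but W strictly increases along every unbounded feasible direction, so there is no improving ray and the minimum is attained at a vertex.

The minimum is at (103/5, 0). Substituting into each constraint, equality holds for (1) and (2); the remaining constraints have slack.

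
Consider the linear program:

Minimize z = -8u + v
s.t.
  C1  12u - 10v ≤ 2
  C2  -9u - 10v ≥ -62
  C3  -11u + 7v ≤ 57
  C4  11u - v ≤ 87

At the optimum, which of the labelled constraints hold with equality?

C1 and C2

Extreme points and z = -8u + v:
  (64/21, 121/35) → z = -2197/105
  (-292/13, -353/13) → z = 1983/13
  (-136/173, 1195/173) → z = 2283/173

The minimum is at (64/21, 121/35). Substituting into each constraint, equality holds for C1 and C2; the remaining constraints have slack.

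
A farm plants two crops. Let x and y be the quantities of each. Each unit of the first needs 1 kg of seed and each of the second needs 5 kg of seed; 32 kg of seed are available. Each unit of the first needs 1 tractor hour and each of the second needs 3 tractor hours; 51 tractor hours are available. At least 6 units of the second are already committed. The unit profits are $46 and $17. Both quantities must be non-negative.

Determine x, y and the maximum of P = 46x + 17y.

x = 2, y = 6, maximum P = 194

Corner points and P = 46x + 17y:
  (0, 32/5) → P = 544/5
  (0, 6) → P = 102
  (2, 6) → P = 194

The optimum lies where x + 5y = 32 and y = 6.
Solving simultaneously gives x = 2, y = 6.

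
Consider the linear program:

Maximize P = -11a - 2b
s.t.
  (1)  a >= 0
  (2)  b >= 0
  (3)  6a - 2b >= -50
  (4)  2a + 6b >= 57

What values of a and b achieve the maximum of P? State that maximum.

a = 0, b = 19/2, maximum P = -19

Vertices and P = -11a - 2b:
  (0, 25) → P = -50
  (0, 19/2) → P = -19
  (57/2, 0) → P = -627/2
The feasible region is unbounded (it extends along (1, 3), (1, 0)), but P strictly decreases along every unbounded feasible direction, so there is no improving ray and the maximum is attained at a vertex.

The binding constraints are a = 0 and 2a + 6b = 57.
Solving simultaneously gives a = 0, b = 19/2.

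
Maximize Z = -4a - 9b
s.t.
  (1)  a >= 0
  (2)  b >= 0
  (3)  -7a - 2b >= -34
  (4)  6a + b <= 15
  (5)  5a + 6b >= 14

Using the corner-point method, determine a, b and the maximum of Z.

a = 76/31, b = 9/31, maximum Z = -385/31

Extreme points and Z = -4a - 9b:
  (0, 15) → Z = -135
  (0, 7/3) → Z = -21
  (76/31, 9/31) → Z = -385/31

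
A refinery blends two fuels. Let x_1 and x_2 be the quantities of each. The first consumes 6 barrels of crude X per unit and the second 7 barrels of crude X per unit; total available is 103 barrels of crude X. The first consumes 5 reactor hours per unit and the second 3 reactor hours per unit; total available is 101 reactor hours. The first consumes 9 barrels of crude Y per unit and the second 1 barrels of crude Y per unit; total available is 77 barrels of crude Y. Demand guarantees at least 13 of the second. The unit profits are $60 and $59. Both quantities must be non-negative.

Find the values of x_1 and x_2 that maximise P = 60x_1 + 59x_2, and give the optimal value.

Corner points and P = 60x_1 + 59x_2:
  (0, 103/7) → P = 6077/7
  (0, 13) → P = 767
  (2, 13) → P = 887

x_1 = 2, x_2 = 13, maximum P = 887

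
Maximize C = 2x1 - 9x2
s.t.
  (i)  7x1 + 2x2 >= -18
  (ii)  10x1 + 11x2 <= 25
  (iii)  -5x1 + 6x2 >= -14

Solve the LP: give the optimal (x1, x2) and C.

x1 = -20/13, x2 = -47/13, maximum C = 383/13

Vertices and C = 2x1 - 9x2:
  (-248/57, 355/57) → C = -3691/57
  (-20/13, -47/13) → C = 383/13
  (304/115, -3/23) → C = 743/115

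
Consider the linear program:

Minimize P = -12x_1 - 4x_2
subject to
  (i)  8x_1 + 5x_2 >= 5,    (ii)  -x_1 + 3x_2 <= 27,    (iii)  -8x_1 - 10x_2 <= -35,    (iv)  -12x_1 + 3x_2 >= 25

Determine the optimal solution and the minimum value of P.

x_1 = 2/11, x_2 = 299/33, minimum P = -1268/33

Corner points and P = -12x_1 - 4x_2:
  (-120/29, 221/29) → P = 556/29
  (-25/8, 6) → P = 27/2
  (2/11, 299/33) → P = -1268/33
  (-145/144, 155/36) → P = -185/36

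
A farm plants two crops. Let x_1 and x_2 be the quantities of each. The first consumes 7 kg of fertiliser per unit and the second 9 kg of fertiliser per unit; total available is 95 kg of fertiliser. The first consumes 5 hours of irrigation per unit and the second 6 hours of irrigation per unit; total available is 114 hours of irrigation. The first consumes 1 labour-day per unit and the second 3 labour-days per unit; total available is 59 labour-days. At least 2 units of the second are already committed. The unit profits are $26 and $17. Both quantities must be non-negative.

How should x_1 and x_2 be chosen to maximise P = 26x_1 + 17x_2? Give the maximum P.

x_1 = 11, x_2 = 2, maximum P = 320

Corner points and P = 26x_1 + 17x_2:
  (0, 95/9) → P = 1615/9
  (0, 2) → P = 34
  (11, 2) → P = 320

The binding constraints are 7x_1 + 9x_2 = 95 and x_2 = 2.
Solving simultaneously gives x_1 = 11, x_2 = 2.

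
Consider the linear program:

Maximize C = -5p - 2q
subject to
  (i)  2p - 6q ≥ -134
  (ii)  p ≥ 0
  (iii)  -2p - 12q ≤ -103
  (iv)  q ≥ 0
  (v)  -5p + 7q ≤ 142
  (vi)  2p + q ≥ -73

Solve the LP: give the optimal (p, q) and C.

The feasible region is unbounded (it extends along (3, 1), (1, 0)), but C strictly decreases along every unbounded feasible direction, so there is no improving ray and the maximum is attained at a vertex.

At the optimal vertex, p = 0 and -2p - 12q = -103.
Solving simultaneously gives p = 0, q = 103/12.

p = 0, q = 103/12, maximum C = -103/6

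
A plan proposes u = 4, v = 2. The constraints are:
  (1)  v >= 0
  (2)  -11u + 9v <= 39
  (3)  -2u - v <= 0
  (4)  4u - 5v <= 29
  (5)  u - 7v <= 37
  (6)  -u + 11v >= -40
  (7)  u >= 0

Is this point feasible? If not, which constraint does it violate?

(1): 2 ≥ 0 ✓
(2): -26 ≤ 39 ✓
(3): -10 ≤ 0 ✓
(4): 6 ≤ 29 ✓
(5): -10 ≤ 37 ✓
(6): 18 ≥ -40 ✓
(7): 4 ≥ 0 ✓

feasible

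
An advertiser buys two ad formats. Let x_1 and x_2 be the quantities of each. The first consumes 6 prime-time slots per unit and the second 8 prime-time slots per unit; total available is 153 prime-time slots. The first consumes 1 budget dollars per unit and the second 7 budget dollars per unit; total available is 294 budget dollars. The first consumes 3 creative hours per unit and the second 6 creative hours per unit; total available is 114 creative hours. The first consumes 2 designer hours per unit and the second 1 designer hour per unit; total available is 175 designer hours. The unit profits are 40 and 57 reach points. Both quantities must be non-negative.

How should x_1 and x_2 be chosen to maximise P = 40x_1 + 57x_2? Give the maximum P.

Extreme points and P = 40x_1 + 57x_2:
  (0, 0) → P = 0
  (0, 19) → P = 1083
  (51/2, 0) → P = 1020
  (1/2, 75/4) → P = 4355/4

The binding constraints are 6x_1 + 8x_2 = 153 and 3x_1 + 6x_2 = 114.
Solving simultaneously gives x_1 = 1/2, x_2 = 75/4.

x_1 = 1/2, x_2 = 75/4, maximum P = 4355/4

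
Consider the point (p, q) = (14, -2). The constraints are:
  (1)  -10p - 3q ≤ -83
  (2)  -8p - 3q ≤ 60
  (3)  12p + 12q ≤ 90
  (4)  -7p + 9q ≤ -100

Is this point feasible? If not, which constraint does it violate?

Constraint (3): 12p + 12q = 144, which is not ≤ 90. All other constraints are satisfied.

not feasible — violates (3)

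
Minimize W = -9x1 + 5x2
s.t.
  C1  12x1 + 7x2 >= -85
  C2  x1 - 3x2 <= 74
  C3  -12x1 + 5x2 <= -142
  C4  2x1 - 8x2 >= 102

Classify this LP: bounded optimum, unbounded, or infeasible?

bounded optimum

Vertices and W = -9x1 + 5x2:
  (263/43, -973/43) → W = -7232/43
  (569/144, -227/12) → W = -6247/48
  (143, 23) → W = -1172
  (313/43, -470/43) → W = -5167/43
The feasible region has finitely many vertices and no improving ray; the minimum is -1172 at (143, 23).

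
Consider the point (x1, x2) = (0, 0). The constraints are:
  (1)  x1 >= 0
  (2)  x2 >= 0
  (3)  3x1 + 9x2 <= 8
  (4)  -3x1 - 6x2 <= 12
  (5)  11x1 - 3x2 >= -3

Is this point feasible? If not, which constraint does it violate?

feasible

(1): 0 ≥ 0 ✓
(2): 0 ≥ 0 ✓
(3): 0 ≤ 8 ✓
(4): 0 ≤ 12 ✓
(5): 0 ≥ -3 ✓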